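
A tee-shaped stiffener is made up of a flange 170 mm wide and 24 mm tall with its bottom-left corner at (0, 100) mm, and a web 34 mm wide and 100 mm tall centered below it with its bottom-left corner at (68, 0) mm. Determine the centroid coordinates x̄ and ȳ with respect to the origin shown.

Part | A | x̄ᵢ | ȳᵢ | A·x̄ᵢ | A·ȳᵢ
web | 3400.00 | 85.00 | 50.00 | 289000.00 | 170000.00
flange | 4080.00 | 85.00 | 112.00 | 346800.00 | 456960.00
Σ | 7480.00 |  |  | 635800.00 | 626960.00
x̄ = 635800.00 / 7480.00 = 85.00 mm
ȳ = 626960.00 / 7480.00 = 83.82 mm

x̄ = 85.00 mm, ȳ = 83.82 mm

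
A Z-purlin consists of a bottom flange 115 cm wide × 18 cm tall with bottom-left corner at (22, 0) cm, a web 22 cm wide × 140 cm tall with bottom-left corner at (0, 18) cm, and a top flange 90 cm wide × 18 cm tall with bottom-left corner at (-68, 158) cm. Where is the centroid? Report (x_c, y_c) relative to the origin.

Part | A | x̄ᵢ | ȳᵢ | A·x̄ᵢ | A·ȳᵢ
bottom flange | 2070.00 | 79.50 | 9.00 | 164565.00 | 18630.00
web | 3080.00 | 11.00 | 88.00 | 33880.00 | 271040.00
top flange | 1620.00 | -23.00 | 167.00 | -37260.00 | 270540.00
Σ | 6770.00 |  |  | 161185.00 | 560210.00
x_c = 161185.00 / 6770.00 = 23.81 cm
y_c = 560210.00 / 6770.00 = 82.75 cm

x_c = 23.81 cm, y_c = 82.75 cm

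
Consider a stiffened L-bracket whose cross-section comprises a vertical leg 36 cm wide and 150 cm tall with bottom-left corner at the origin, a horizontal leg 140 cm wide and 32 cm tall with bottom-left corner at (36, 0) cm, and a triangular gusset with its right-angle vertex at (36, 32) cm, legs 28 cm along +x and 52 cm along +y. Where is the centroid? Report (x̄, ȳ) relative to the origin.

x̄ = 57.04 cm, ȳ = 48.32 cm

vertical leg: A = 36 × 150 = 5400.00, centroid at (18.00, 75.00).
horizontal leg: A = 140 × 32 = 4480.00, centroid at (106.00, 16.00).
gusset: A = ½·28·52 = 728.00, centroid at (45.33, 49.33).
ΣA = 10608.00 cm²
ΣAx̄ = (5400.00)(18.00) + (4480.00)(106.00) + (728.00)(45.33) = 605082.67 cm³
ΣAȳ = (5400.00)(75.00) + (4480.00)(16.00) + (728.00)(49.33) = 512594.67 cm³
x̄ = 605082.67 / 10608.00 = 57.04 cm
ȳ = 512594.67 / 10608.00 = 48.32 cm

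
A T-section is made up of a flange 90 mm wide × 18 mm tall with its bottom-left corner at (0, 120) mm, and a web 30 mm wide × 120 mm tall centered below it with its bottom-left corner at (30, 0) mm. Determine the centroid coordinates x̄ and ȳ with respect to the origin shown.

web: A = 30 × 120 = 3600.00, centroid at (45.00, 60.00).
flange: A = 90 × 18 = 1620.00, centroid at (45.00, 129.00).
ΣA = 5220.00 mm²
ΣAx̄ = (3600.00)(45.00) + (1620.00)(45.00) = 234900.00 mm³
ΣAȳ = (3600.00)(60.00) + (1620.00)(129.00) = 424980.00 mm³
x̄ = 234900.00 / 5220.00 = 45.00 mm
ȳ = 424980.00 / 5220.00 = 81.41 mm

x̄ = 45.00 mm, ȳ = 81.41 mm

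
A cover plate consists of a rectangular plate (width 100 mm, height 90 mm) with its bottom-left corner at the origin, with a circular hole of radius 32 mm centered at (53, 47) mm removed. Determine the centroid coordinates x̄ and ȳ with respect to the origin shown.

x̄ = 48.33 mm, ȳ = 43.89 mm

plate: A = 100 × 90 = 9000.00, centroid at (50.00, 45.00).
hole: A = −π·32² = -3216.99, centroid at (53.00, 47.00).
ΣA = 5783.01 mm², ΣAx̄ = 279499.48 mm³, ΣAȳ = 253801.43 mm³.
x̄ = 279499.48/5783.01 = 48.33 mm; ȳ = 253801.43/5783.01 = 43.89 mm.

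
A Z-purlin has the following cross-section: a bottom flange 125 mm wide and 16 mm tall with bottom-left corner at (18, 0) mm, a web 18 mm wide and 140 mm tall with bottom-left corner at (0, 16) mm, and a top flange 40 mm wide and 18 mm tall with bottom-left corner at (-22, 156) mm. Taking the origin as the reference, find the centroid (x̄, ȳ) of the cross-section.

Part | A | x̄ᵢ | ȳᵢ | A·x̄ᵢ | A·ȳᵢ
bottom flange | 2000.00 | 80.50 | 8.00 | 161000.00 | 16000.00
web | 2520.00 | 9.00 | 86.00 | 22680.00 | 216720.00
top flange | 720.00 | -2.00 | 165.00 | -1440.00 | 118800.00
Σ | 5240.00 |  |  | 182240.00 | 351520.00
x̄ = 182240.00 / 5240.00 = 34.78 mm
ȳ = 351520.00 / 5240.00 = 67.08 mm

x̄ = 34.78 mm, ȳ = 67.08 mm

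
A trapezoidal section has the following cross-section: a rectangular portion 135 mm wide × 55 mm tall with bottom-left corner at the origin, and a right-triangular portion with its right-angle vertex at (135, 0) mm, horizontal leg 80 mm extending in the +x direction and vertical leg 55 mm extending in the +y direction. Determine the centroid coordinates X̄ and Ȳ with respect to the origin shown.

X̄ = 89.02 mm, Ȳ = 25.40 mm

Part | A | x̄ᵢ | ȳᵢ | A·x̄ᵢ | A·ȳᵢ
rectangular portion | 7425.00 | 67.50 | 27.50 | 501187.50 | 204187.50
triangular portion | 2200.00 | 161.67 | 18.33 | 355666.67 | 40333.33
Σ | 9625.00 |  |  | 856854.17 | 244520.83
X̄ = 856854.17 / 9625.00 = 89.02 mm
Ȳ = 244520.83 / 9625.00 = 25.40 mm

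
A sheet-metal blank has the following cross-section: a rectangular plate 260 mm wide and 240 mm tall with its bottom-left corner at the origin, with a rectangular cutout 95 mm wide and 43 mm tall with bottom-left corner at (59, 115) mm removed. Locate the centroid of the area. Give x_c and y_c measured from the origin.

Part | A | x̄ᵢ | ȳᵢ | A·x̄ᵢ | A·ȳᵢ
plate | 62400.00 | 130.00 | 120.00 | 8112000.00 | 7488000.00
hole | -4085.00 | 106.50 | 136.50 | -435052.50 | -557602.50
Σ | 58315.00 |  |  | 7676947.50 | 6930397.50
x_c = 7676947.50 / 58315.00 = 131.65 mm
y_c = 6930397.50 / 58315.00 = 118.84 mm

x_c = 131.65 mm, y_c = 118.84 mm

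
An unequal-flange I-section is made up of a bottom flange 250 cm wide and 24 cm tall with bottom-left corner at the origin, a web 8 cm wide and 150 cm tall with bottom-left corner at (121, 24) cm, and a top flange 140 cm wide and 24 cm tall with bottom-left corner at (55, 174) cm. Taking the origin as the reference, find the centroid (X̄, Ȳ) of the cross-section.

Part | A | x̄ᵢ | ȳᵢ | A·x̄ᵢ | A·ȳᵢ
bottom flange | 6000.00 | 125.00 | 12.00 | 750000.00 | 72000.00
web | 1200.00 | 125.00 | 99.00 | 150000.00 | 118800.00
top flange | 3360.00 | 125.00 | 186.00 | 420000.00 | 624960.00
Σ | 10560.00 |  |  | 1320000.00 | 815760.00
X̄ = 1320000.00 / 10560.00 = 125.00 cm
Ȳ = 815760.00 / 10560.00 = 77.25 cm

X̄ = 125.00 cm, Ȳ = 77.25 cm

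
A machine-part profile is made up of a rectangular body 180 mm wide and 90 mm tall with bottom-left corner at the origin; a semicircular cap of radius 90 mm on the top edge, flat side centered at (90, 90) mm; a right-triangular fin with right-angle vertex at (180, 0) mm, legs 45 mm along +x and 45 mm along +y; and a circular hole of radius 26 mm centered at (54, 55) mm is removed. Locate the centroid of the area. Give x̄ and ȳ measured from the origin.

x̄ = 96.57 mm, ȳ = 81.21 mm

rectangular body: A = 180 × 90 = 16200.00, centroid at (90.00, 45.00).
semicircular top: A = ½π·90² = 12723.45, centroid at (90.00, 128.20).
triangular fin: A = ½·45·45 = 1012.50, centroid at (195.00, 15.00).
hole: A = −π·26² = -2123.72, centroid at (54.00, 55.00).
ΣA = 27812.23 mm²
ΣAx̄ = (16200.00)(90.00) + (12723.45)(90.00) + (1012.50)(195.00) + (-2123.72)(54.00) = 2685867.32 mm³
ΣAȳ = (16200.00)(45.00) + (12723.45)(128.20) + (1012.50)(15.00) + (-2123.72)(55.00) = 2258493.61 mm³
x̄ = 2685867.32 / 27812.23 = 96.57 mm
ȳ = 2258493.61 / 27812.23 = 81.21 mm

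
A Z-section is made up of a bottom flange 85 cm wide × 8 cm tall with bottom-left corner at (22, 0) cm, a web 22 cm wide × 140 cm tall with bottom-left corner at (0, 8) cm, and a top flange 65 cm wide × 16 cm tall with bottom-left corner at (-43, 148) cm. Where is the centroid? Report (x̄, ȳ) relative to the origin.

x̄ = 13.92 cm, ȳ = 84.42 cm

bottom flange: A = 85 × 8 = 680.00, centroid at (64.50, 4.00).
web: A = 22 × 140 = 3080.00, centroid at (11.00, 78.00).
top flange: A = 65 × 16 = 1040.00, centroid at (-10.50, 156.00).
ΣA = 4800.00 cm², ΣAx̄ = 66820.00 cm³, ΣAȳ = 405200.00 cm³.
x̄ = 66820.00/4800.00 = 13.92 cm; ȳ = 405200.00/4800.00 = 84.42 cm.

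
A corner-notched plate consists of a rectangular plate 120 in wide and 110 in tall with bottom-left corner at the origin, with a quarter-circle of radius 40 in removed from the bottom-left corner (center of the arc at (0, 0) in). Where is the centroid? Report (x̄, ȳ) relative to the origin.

x̄ = 64.53 in, ȳ = 59.00 in

Part | A | x̄ᵢ | ȳᵢ | A·x̄ᵢ | A·ȳᵢ
plate | 13200.00 | 60.00 | 55.00 | 792000.00 | 726000.00
removed quarter-circle | -1256.64 | 16.98 | 16.98 | -21333.33 | -21333.33
Σ | 11943.36 |  |  | 770666.67 | 704666.67
x̄ = 770666.67 / 11943.36 = 64.53 in
ȳ = 704666.67 / 11943.36 = 59.00 in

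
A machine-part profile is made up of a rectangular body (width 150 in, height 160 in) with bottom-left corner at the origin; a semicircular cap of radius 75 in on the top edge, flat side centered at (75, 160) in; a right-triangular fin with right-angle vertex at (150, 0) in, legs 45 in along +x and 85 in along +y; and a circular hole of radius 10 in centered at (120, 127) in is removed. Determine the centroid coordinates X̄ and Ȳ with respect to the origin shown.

rectangular body: A = 150 × 160 = 24000.00, centroid at (75.00, 80.00).
semicircular top: A = ½π·75² = 8835.73, centroid at (75.00, 191.83).
triangular fin: A = ½·45·85 = 1912.50, centroid at (165.00, 28.33).
hole: A = −π·10² = -314.16, centroid at (120.00, 127.00).
ΣA = 34434.07 in², ΣAX̄ = 2740543.09 in³, ΣAȲ = 3629255.97 in³.
X̄ = 2740543.09/34434.07 = 79.59 in; Ȳ = 3629255.97/34434.07 = 105.40 in.

X̄ = 79.59 in, Ȳ = 105.40 in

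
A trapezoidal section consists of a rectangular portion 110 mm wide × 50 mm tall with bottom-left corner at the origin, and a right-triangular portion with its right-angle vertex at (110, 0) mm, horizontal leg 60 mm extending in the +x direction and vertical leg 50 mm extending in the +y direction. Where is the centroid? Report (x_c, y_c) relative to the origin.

Part | A | x̄ᵢ | ȳᵢ | A·x̄ᵢ | A·ȳᵢ
rectangular portion | 5500.00 | 55.00 | 25.00 | 302500.00 | 137500.00
triangular portion | 1500.00 | 130.00 | 16.67 | 195000.00 | 25000.00
Σ | 7000.00 |  |  | 497500.00 | 162500.00
x_c = 497500.00 / 7000.00 = 71.07 mm
y_c = 162500.00 / 7000.00 = 23.21 mm

x_c = 71.07 mm, y_c = 23.21 mm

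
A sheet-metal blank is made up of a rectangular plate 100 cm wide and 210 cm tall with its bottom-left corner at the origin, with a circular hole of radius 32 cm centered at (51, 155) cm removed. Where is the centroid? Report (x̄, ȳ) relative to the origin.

x̄ = 49.82 cm, ȳ = 95.95 cm

Part | A | x̄ᵢ | ȳᵢ | A·x̄ᵢ | A·ȳᵢ
plate | 21000.00 | 50.00 | 105.00 | 1050000.00 | 2205000.00
hole | -3216.99 | 51.00 | 155.00 | -164066.53 | -498633.59
Σ | 17783.01 |  |  | 885933.47 | 1706366.41
x̄ = 885933.47 / 17783.01 = 49.82 cm
ȳ = 1706366.41 / 17783.01 = 95.95 cm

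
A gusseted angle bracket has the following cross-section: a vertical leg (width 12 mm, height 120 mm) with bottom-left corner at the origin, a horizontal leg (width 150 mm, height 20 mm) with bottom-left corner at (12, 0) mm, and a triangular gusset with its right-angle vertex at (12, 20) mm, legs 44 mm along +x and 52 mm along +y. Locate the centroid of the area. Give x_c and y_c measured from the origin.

vertical leg: A = 12 × 120 = 1440.00, centroid at (6.00, 60.00).
horizontal leg: A = 150 × 20 = 3000.00, centroid at (87.00, 10.00).
gusset: A = ½·44·52 = 1144.00, centroid at (26.67, 37.33).
ΣA = 5584.00 mm²
ΣAx_c = (1440.00)(6.00) + (3000.00)(87.00) + (1144.00)(26.67) = 300146.67 mm³
ΣAy_c = (1440.00)(60.00) + (3000.00)(10.00) + (1144.00)(37.33) = 159109.33 mm³
x_c = 300146.67 / 5584.00 = 53.75 mm
y_c = 159109.33 / 5584.00 = 28.49 mm

x_c = 53.75 mm, y_c = 28.49 mm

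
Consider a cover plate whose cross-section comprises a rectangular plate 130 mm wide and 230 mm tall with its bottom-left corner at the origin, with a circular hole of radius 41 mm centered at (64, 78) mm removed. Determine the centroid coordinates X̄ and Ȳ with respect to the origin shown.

X̄ = 65.21 mm, Ȳ = 122.94 mm

plate: A = 130 × 230 = 29900.00, centroid at (65.00, 115.00).
hole: A = −π·41² = -5281.02, centroid at (64.00, 78.00).
ΣA = 24618.98 mm², ΣAX̄ = 1605514.90 mm³, ΣAȲ = 3026580.65 mm³.
X̄ = 1605514.90/24618.98 = 65.21 mm; Ȳ = 3026580.65/24618.98 = 122.94 mm.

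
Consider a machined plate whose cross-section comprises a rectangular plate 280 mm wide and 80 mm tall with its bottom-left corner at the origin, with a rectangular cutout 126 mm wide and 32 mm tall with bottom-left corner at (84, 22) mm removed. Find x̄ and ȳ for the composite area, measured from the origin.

x̄ = 138.46 mm, ȳ = 40.44 mm

plate: A = 280 × 80 = 22400.00, centroid at (140.00, 40.00).
hole: A = −(126 × 32) = -4032.00, centroid at (147.00, 38.00).
ΣA = 18368.00 mm², ΣAx̄ = 2543296.00 mm³, ΣAȳ = 742784.00 mm³.
x̄ = 2543296.00/18368.00 = 138.46 mm; ȳ = 742784.00/18368.00 = 40.44 mm.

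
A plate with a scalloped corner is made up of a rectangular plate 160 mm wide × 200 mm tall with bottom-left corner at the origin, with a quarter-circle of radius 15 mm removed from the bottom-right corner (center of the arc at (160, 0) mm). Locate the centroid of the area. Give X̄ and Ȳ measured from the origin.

X̄ = 79.59 mm, Ȳ = 100.52 mm

plate: A = 160 × 200 = 32000.00, centroid at (80.00, 100.00).
removed quarter-circle: A = −¼π·15² = -176.71, centroid at (153.63, 6.37).
ΣA = 31823.29 mm², ΣAX̄ = 2532850.67 mm³, ΣAȲ = 3198875.00 mm³.
X̄ = 2532850.67/31823.29 = 79.59 mm; Ȳ = 3198875.00/31823.29 = 100.52 mm.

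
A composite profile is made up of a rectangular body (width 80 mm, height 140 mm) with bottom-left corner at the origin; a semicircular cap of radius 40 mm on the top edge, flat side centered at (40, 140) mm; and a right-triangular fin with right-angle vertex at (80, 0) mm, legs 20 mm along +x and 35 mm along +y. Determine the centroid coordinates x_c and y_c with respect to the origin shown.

x_c = 41.16 mm, y_c = 84.09 mm

rectangular body: A = 80 × 140 = 11200.00, centroid at (40.00, 70.00).
semicircular top: A = ½π·40² = 2513.27, centroid at (40.00, 156.98).
triangular fin: A = ½·20·35 = 350.00, centroid at (86.67, 11.67).
ΣA = 14063.27 mm², ΣAx_c = 578864.30 mm³, ΣAy_c = 1182608.38 mm³.
x_c = 578864.30/14063.27 = 41.16 mm; y_c = 1182608.38/14063.27 = 84.09 mm.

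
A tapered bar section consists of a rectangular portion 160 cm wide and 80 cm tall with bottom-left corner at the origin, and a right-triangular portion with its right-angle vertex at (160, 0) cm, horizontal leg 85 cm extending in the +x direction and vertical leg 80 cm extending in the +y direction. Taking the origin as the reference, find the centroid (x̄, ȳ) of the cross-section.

x̄ = 102.74 cm, ȳ = 37.20 cm

rectangular portion: A = 160 × 80 = 12800.00, centroid at (80.00, 40.00).
triangular portion: A = ½·85·80 = 3400.00, centroid at (188.33, 26.67).
ΣA = 16200.00 cm², ΣAx̄ = 1664333.33 cm³, ΣAȳ = 602666.67 cm³.
x̄ = 1664333.33/16200.00 = 102.74 cm; ȳ = 602666.67/16200.00 = 37.20 cm.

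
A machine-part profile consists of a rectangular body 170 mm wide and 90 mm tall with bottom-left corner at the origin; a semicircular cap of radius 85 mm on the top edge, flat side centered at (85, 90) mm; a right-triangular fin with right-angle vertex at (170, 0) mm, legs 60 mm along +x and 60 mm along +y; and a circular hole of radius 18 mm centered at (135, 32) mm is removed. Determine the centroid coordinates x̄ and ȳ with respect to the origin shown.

x̄ = 90.03 mm, ȳ = 77.38 mm

rectangular body: A = 170 × 90 = 15300.00, centroid at (85.00, 45.00).
semicircular top: A = ½π·85² = 11349.00, centroid at (85.00, 126.08).
triangular fin: A = ½·60·60 = 1800.00, centroid at (190.00, 20.00).
hole: A = −π·18² = -1017.88, centroid at (135.00, 32.00).
ΣA = 27431.13 mm²
ΣAx̄ = (15300.00)(85.00) + (11349.00)(85.00) + (1800.00)(190.00) + (-1017.88)(135.00) = 2469752.03 mm³
ΣAȳ = (15300.00)(45.00) + (11349.00)(126.08) + (1800.00)(20.00) + (-1017.88)(32.00) = 2122754.95 mm³
x̄ = 2469752.03 / 27431.13 = 90.03 mm
ȳ = 2122754.95 / 27431.13 = 77.38 mm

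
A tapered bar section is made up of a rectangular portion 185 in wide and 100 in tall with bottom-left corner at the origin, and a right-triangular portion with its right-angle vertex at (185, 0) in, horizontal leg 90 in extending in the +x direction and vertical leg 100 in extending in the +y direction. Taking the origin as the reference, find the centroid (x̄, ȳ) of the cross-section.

rectangular portion: A = 185 × 100 = 18500.00, centroid at (92.50, 50.00).
triangular portion: A = ½·90·100 = 4500.00, centroid at (215.00, 33.33).
ΣA = 23000.00 in², ΣAx̄ = 2678750.00 in³, ΣAȳ = 1075000.00 in³.
x̄ = 2678750.00/23000.00 = 116.47 in; ȳ = 1075000.00/23000.00 = 46.74 in.

x̄ = 116.47 in, ȳ = 46.74 in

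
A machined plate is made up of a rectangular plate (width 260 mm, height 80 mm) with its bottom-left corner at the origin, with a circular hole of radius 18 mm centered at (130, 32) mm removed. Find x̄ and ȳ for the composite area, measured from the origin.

x̄ = 130.00 mm, ȳ = 40.41 mm

plate: A = 260 × 80 = 20800.00, centroid at (130.00, 40.00).
hole: A = −π·18² = -1017.88, centroid at (130.00, 32.00).
ΣA = 19782.12 mm²
ΣAx̄ = (20800.00)(130.00) + (-1017.88)(130.00) = 2571676.12 mm³
ΣAȳ = (20800.00)(40.00) + (-1017.88)(32.00) = 799427.97 mm³
x̄ = 2571676.12 / 19782.12 = 130.00 mm
ȳ = 799427.97 / 19782.12 = 40.41 mm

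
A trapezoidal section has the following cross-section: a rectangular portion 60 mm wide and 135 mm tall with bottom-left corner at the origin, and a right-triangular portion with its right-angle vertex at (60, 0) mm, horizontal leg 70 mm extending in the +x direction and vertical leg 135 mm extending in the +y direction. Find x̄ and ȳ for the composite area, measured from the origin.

Part | A | x̄ᵢ | ȳᵢ | A·x̄ᵢ | A·ȳᵢ
rectangular portion | 8100.00 | 30.00 | 67.50 | 243000.00 | 546750.00
triangular portion | 4725.00 | 83.33 | 45.00 | 393750.00 | 212625.00
Σ | 12825.00 |  |  | 636750.00 | 759375.00
x̄ = 636750.00 / 12825.00 = 49.65 mm
ȳ = 759375.00 / 12825.00 = 59.21 mm

x̄ = 49.65 mm, ȳ = 59.21 mm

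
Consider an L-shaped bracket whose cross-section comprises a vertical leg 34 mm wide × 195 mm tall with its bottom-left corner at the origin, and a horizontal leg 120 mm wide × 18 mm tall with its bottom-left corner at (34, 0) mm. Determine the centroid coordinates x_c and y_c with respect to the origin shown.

vertical leg: A = 34 × 195 = 6630.00, centroid at (17.00, 97.50).
horizontal leg: A = 120 × 18 = 2160.00, centroid at (94.00, 9.00).
ΣA = 8790.00 mm²
ΣAx_c = (6630.00)(17.00) + (2160.00)(94.00) = 315750.00 mm³
ΣAy_c = (6630.00)(97.50) + (2160.00)(9.00) = 665865.00 mm³
x_c = 315750.00 / 8790.00 = 35.92 mm
y_c = 665865.00 / 8790.00 = 75.75 mm

x_c = 35.92 mm, y_c = 75.75 mm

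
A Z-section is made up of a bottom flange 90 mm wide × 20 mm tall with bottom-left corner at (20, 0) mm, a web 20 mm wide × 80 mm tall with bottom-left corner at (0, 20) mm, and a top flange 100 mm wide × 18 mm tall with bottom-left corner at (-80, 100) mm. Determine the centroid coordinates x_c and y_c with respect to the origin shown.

bottom flange: A = 90 × 20 = 1800.00, centroid at (65.00, 10.00).
web: A = 20 × 80 = 1600.00, centroid at (10.00, 60.00).
top flange: A = 100 × 18 = 1800.00, centroid at (-30.00, 109.00).
ΣA = 5200.00 mm²
ΣAx_c = (1800.00)(65.00) + (1600.00)(10.00) + (1800.00)(-30.00) = 79000.00 mm³
ΣAy_c = (1800.00)(10.00) + (1600.00)(60.00) + (1800.00)(109.00) = 310200.00 mm³
x_c = 79000.00 / 5200.00 = 15.19 mm
y_c = 310200.00 / 5200.00 = 59.65 mm

x_c = 15.19 mm, y_c = 59.65 mm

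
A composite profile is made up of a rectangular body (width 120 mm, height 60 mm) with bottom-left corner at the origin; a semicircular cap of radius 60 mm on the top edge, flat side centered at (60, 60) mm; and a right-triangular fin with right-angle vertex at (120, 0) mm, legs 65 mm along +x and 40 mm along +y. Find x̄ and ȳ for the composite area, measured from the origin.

rectangular body: A = 120 × 60 = 7200.00, centroid at (60.00, 30.00).
semicircular top: A = ½π·60² = 5654.87, centroid at (60.00, 85.46).
triangular fin: A = ½·65·40 = 1300.00, centroid at (141.67, 13.33).
ΣA = 14154.87 mm²
ΣAx̄ = (7200.00)(60.00) + (5654.87)(60.00) + (1300.00)(141.67) = 955458.67 mm³
ΣAȳ = (7200.00)(30.00) + (5654.87)(85.46) + (1300.00)(13.33) = 716625.34 mm³
x̄ = 955458.67 / 14154.87 = 67.50 mm
ȳ = 716625.34 / 14154.87 = 50.63 mm

x̄ = 67.50 mm, ȳ = 50.63 mm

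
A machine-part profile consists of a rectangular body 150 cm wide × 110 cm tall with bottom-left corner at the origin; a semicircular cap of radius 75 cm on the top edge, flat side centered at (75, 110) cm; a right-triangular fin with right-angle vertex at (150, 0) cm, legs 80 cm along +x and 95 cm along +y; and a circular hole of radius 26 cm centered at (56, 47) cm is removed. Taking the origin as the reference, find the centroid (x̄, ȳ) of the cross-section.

x̄ = 90.80 cm, ȳ = 80.75 cm

Part | A | x̄ᵢ | ȳᵢ | A·x̄ᵢ | A·ȳᵢ
rectangular body | 16500.00 | 75.00 | 55.00 | 1237500.00 | 907500.00
semicircular top | 8835.73 | 75.00 | 141.83 | 662679.70 | 1253180.23
triangular fin | 3800.00 | 176.67 | 31.67 | 671333.33 | 120333.33
hole | -2123.72 | 56.00 | 47.00 | -118928.13 | -99814.68
Σ | 27012.01 |  |  | 2452584.90 | 2181198.88
x̄ = 2452584.90 / 27012.01 = 90.80 cm
ȳ = 2181198.88 / 27012.01 = 80.75 cm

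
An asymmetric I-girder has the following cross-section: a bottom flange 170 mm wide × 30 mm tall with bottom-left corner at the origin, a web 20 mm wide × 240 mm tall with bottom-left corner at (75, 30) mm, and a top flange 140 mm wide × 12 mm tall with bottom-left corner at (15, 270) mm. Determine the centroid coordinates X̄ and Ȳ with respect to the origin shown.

bottom flange: A = 170 × 30 = 5100.00, centroid at (85.00, 15.00).
web: A = 20 × 240 = 4800.00, centroid at (85.00, 150.00).
top flange: A = 140 × 12 = 1680.00, centroid at (85.00, 276.00).
ΣA = 11580.00 mm²
ΣAX̄ = (5100.00)(85.00) + (4800.00)(85.00) + (1680.00)(85.00) = 984300.00 mm³
ΣAȲ = (5100.00)(15.00) + (4800.00)(150.00) + (1680.00)(276.00) = 1260180.00 mm³
X̄ = 984300.00 / 11580.00 = 85.00 mm
Ȳ = 1260180.00 / 11580.00 = 108.82 mm

X̄ = 85.00 mm, Ȳ = 108.82 mm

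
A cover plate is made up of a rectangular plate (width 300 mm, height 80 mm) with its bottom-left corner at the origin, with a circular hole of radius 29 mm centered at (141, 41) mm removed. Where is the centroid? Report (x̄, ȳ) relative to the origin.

x̄ = 151.11 mm, ȳ = 39.88 mm

plate: A = 300 × 80 = 24000.00, centroid at (150.00, 40.00).
hole: A = −π·29² = -2642.08, centroid at (141.00, 41.00).
ΣA = 21357.92 mm², ΣAx̄ = 3227466.80 mm³, ΣAȳ = 851674.74 mm³.
x̄ = 3227466.80/21357.92 = 151.11 mm; ȳ = 851674.74/21357.92 = 39.88 mm.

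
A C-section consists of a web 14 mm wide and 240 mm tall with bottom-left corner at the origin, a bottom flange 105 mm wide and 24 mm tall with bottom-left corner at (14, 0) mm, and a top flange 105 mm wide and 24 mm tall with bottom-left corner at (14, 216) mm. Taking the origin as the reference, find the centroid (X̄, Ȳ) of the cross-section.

X̄ = 42.70 mm, Ȳ = 120.00 mm

web: A = 14 × 240 = 3360.00, centroid at (7.00, 120.00).
bottom flange: A = 105 × 24 = 2520.00, centroid at (66.50, 12.00).
top flange: A = 105 × 24 = 2520.00, centroid at (66.50, 228.00).
ΣA = 8400.00 mm², ΣAX̄ = 358680.00 mm³, ΣAȲ = 1008000.00 mm³.
X̄ = 358680.00/8400.00 = 42.70 mm; Ȳ = 1008000.00/8400.00 = 120.00 mm.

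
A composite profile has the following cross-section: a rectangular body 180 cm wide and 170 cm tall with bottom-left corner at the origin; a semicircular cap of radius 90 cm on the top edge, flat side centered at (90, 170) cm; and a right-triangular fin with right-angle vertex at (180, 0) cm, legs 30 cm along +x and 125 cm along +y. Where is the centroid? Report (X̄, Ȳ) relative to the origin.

rectangular body: A = 180 × 170 = 30600.00, centroid at (90.00, 85.00).
semicircular top: A = ½π·90² = 12723.45, centroid at (90.00, 208.20).
triangular fin: A = ½·30·125 = 1875.00, centroid at (190.00, 41.67).
ΣA = 45198.45 cm², ΣAX̄ = 4255360.52 cm³, ΣAȲ = 5328111.54 cm³.
X̄ = 4255360.52/45198.45 = 94.15 cm; Ȳ = 5328111.54/45198.45 = 117.88 cm.

X̄ = 94.15 cm, Ȳ = 117.88 cm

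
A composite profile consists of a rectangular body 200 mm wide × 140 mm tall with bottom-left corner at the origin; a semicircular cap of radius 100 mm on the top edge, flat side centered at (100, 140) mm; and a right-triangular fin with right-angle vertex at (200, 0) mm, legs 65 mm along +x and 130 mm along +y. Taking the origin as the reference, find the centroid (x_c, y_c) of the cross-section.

x_c = 110.72 mm, y_c = 104.50 mm

Part | A | x̄ᵢ | ȳᵢ | A·x̄ᵢ | A·ȳᵢ
rectangular body | 28000.00 | 100.00 | 70.00 | 2800000.00 | 1960000.00
semicircular top | 15707.96 | 100.00 | 182.44 | 1570796.33 | 2865781.52
triangular fin | 4225.00 | 221.67 | 43.33 | 936541.67 | 183083.33
Σ | 47932.96 |  |  | 5307337.99 | 5008864.86
x_c = 5307337.99 / 47932.96 = 110.72 mm
y_c = 5008864.86 / 47932.96 = 104.50 mm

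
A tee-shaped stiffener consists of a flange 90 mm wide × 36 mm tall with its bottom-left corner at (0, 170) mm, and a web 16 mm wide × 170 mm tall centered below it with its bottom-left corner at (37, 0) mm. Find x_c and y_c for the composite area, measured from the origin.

x_c = 45.00 mm, y_c = 140.99 mm

web: A = 16 × 170 = 2720.00, centroid at (45.00, 85.00).
flange: A = 90 × 36 = 3240.00, centroid at (45.00, 188.00).
ΣA = 5960.00 mm²
ΣAx_c = (2720.00)(45.00) + (3240.00)(45.00) = 268200.00 mm³
ΣAy_c = (2720.00)(85.00) + (3240.00)(188.00) = 840320.00 mm³
x_c = 268200.00 / 5960.00 = 45.00 mm
y_c = 840320.00 / 5960.00 = 140.99 mm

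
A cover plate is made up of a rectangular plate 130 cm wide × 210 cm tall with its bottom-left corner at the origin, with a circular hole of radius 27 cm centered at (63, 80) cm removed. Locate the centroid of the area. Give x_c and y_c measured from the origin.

x_c = 65.18 cm, y_c = 107.29 cm

plate: A = 130 × 210 = 27300.00, centroid at (65.00, 105.00).
hole: A = −π·27² = -2290.22, centroid at (63.00, 80.00).
ΣA = 25009.78 cm², ΣAx_c = 1630216.07 cm³, ΣAy_c = 2683282.32 cm³.
x_c = 1630216.07/25009.78 = 65.18 cm; y_c = 2683282.32/25009.78 = 107.29 cm.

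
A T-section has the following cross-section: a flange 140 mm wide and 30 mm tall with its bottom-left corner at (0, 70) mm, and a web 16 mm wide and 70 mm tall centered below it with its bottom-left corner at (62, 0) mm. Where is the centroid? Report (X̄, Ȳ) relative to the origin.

X̄ = 70.00 mm, Ȳ = 74.47 mm

web: A = 16 × 70 = 1120.00, centroid at (70.00, 35.00).
flange: A = 140 × 30 = 4200.00, centroid at (70.00, 85.00).
ΣA = 5320.00 mm², ΣAX̄ = 372400.00 mm³, ΣAȲ = 396200.00 mm³.
X̄ = 372400.00/5320.00 = 70.00 mm; Ȳ = 396200.00/5320.00 = 74.47 mm.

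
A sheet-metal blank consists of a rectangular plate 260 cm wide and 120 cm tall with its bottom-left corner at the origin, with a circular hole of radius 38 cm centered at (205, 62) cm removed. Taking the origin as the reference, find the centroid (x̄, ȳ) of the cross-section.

x̄ = 117.24 cm, ȳ = 59.66 cm

plate: A = 260 × 120 = 31200.00, centroid at (130.00, 60.00).
hole: A = −π·38² = -4536.46, centroid at (205.00, 62.00).
ΣA = 26663.54 cm²
ΣAx̄ = (31200.00)(130.00) + (-4536.46)(205.00) = 3126025.74 cm³
ΣAȳ = (31200.00)(60.00) + (-4536.46)(62.00) = 1590739.49 cm³
x̄ = 3126025.74 / 26663.54 = 117.24 cm
ȳ = 1590739.49 / 26663.54 = 59.66 cm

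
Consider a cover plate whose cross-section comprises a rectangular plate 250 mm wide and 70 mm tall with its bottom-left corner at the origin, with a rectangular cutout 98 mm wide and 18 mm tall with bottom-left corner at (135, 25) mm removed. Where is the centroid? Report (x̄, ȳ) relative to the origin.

plate: A = 250 × 70 = 17500.00, centroid at (125.00, 35.00).
hole: A = −(98 × 18) = -1764.00, centroid at (184.00, 34.00).
ΣA = 15736.00 mm²
ΣAx̄ = (17500.00)(125.00) + (-1764.00)(184.00) = 1862924.00 mm³
ΣAȳ = (17500.00)(35.00) + (-1764.00)(34.00) = 552524.00 mm³
x̄ = 1862924.00 / 15736.00 = 118.39 mm
ȳ = 552524.00 / 15736.00 = 35.11 mm

x̄ = 118.39 mm, ȳ = 35.11 mm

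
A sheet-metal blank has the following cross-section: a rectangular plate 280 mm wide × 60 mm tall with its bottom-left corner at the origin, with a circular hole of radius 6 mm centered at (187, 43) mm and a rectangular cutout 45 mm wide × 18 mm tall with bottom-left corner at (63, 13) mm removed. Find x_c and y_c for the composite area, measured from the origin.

x_c = 142.45 mm, y_c = 30.32 mm

Part | A | x̄ᵢ | ȳᵢ | A·x̄ᵢ | A·ȳᵢ
plate | 16800.00 | 140.00 | 30.00 | 2352000.00 | 504000.00
hole 1 | -113.10 | 187.00 | 43.00 | -21149.20 | -4863.19
hole 2 | -810.00 | 85.50 | 22.00 | -69255.00 | -17820.00
Σ | 15876.90 |  |  | 2261595.80 | 481316.81
x_c = 2261595.80 / 15876.90 = 142.45 mm
y_c = 481316.81 / 15876.90 = 30.32 mm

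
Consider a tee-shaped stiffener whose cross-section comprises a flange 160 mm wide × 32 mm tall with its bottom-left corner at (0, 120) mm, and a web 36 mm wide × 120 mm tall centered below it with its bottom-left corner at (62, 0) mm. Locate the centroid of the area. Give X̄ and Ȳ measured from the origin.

web: A = 36 × 120 = 4320.00, centroid at (80.00, 60.00).
flange: A = 160 × 32 = 5120.00, centroid at (80.00, 136.00).
ΣA = 9440.00 mm², ΣAX̄ = 755200.00 mm³, ΣAȲ = 955520.00 mm³.
X̄ = 755200.00/9440.00 = 80.00 mm; Ȳ = 955520.00/9440.00 = 101.22 mm.

X̄ = 80.00 mm, Ȳ = 101.22 mm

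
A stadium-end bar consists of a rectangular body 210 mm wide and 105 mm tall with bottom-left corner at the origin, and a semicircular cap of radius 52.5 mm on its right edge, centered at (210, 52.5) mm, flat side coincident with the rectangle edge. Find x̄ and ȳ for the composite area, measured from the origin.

rectangular body: A = 210 × 105 = 22050.00, centroid at (105.00, 52.50).
semicircular end: A = ½π·52.5² = 4329.51, centroid at (232.28, 52.50).
ΣA = 26379.51 mm², ΣAx̄ = 3320915.30 mm³, ΣAȳ = 1384924.14 mm³.
x̄ = 3320915.30/26379.51 = 125.89 mm; ȳ = 1384924.14/26379.51 = 52.50 mm.

x̄ = 125.89 mm, ȳ = 52.50 mm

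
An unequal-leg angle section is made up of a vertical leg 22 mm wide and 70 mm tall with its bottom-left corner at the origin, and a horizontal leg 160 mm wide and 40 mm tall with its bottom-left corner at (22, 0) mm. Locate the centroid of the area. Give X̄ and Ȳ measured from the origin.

X̄ = 84.35 mm, Ȳ = 22.91 mm

Part | A | x̄ᵢ | ȳᵢ | A·x̄ᵢ | A·ȳᵢ
vertical leg | 1540.00 | 11.00 | 35.00 | 16940.00 | 53900.00
horizontal leg | 6400.00 | 102.00 | 20.00 | 652800.00 | 128000.00
Σ | 7940.00 |  |  | 669740.00 | 181900.00
X̄ = 669740.00 / 7940.00 = 84.35 mm
Ȳ = 181900.00 / 7940.00 = 22.91 mm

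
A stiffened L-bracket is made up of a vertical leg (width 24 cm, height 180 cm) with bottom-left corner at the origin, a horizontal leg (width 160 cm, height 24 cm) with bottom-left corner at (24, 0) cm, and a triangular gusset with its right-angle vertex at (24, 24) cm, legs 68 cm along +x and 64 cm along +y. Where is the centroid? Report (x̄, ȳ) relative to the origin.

vertical leg: A = 24 × 180 = 4320.00, centroid at (12.00, 90.00).
horizontal leg: A = 160 × 24 = 3840.00, centroid at (104.00, 12.00).
gusset: A = ½·68·64 = 2176.00, centroid at (46.67, 45.33).
ΣA = 10336.00 cm²
ΣAx̄ = (4320.00)(12.00) + (3840.00)(104.00) + (2176.00)(46.67) = 552746.67 cm³
ΣAȳ = (4320.00)(90.00) + (3840.00)(12.00) + (2176.00)(45.33) = 533525.33 cm³
x̄ = 552746.67 / 10336.00 = 53.48 cm
ȳ = 533525.33 / 10336.00 = 51.62 cm

x̄ = 53.48 cm, ȳ = 51.62 cm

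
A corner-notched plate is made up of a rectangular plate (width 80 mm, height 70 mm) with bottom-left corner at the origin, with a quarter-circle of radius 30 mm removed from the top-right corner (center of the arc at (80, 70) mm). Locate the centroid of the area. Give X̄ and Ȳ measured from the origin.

X̄ = 36.06 mm, Ȳ = 31.78 mm

plate: A = 80 × 70 = 5600.00, centroid at (40.00, 35.00).
removed quarter-circle: A = −¼π·30² = -706.86, centroid at (67.27, 57.27).
ΣA = 4893.14 mm², ΣAX̄ = 176451.33 mm³, ΣAȲ = 155519.92 mm³.
X̄ = 176451.33/4893.14 = 36.06 mm; Ȳ = 155519.92/4893.14 = 31.78 mm.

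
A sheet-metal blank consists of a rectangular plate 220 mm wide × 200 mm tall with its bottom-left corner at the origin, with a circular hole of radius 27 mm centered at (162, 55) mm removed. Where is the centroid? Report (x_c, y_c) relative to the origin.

x_c = 107.14 mm, y_c = 102.47 mm

Part | A | x̄ᵢ | ȳᵢ | A·x̄ᵢ | A·ȳᵢ
plate | 44000.00 | 110.00 | 100.00 | 4840000.00 | 4400000.00
hole | -2290.22 | 162.00 | 55.00 | -371015.81 | -125962.16
Σ | 41709.78 |  |  | 4468984.19 | 4274037.84
x_c = 4468984.19 / 41709.78 = 107.14 mm
y_c = 4274037.84 / 41709.78 = 102.47 mm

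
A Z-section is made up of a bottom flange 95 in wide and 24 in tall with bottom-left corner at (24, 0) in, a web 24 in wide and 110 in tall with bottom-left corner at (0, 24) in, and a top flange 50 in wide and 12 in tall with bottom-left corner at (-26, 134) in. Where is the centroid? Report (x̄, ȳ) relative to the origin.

x̄ = 35.16 in, ȳ = 57.96 in

Part | A | x̄ᵢ | ȳᵢ | A·x̄ᵢ | A·ȳᵢ
bottom flange | 2280.00 | 71.50 | 12.00 | 163020.00 | 27360.00
web | 2640.00 | 12.00 | 79.00 | 31680.00 | 208560.00
top flange | 600.00 | -1.00 | 140.00 | -600.00 | 84000.00
Σ | 5520.00 |  |  | 194100.00 | 319920.00
x̄ = 194100.00 / 5520.00 = 35.16 in
ȳ = 319920.00 / 5520.00 = 57.96 in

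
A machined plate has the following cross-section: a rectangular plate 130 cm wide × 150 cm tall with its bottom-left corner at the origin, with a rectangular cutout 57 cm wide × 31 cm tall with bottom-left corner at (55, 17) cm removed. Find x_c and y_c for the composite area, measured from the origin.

Part | A | x̄ᵢ | ȳᵢ | A·x̄ᵢ | A·ȳᵢ
plate | 19500.00 | 65.00 | 75.00 | 1267500.00 | 1462500.00
hole | -1767.00 | 83.50 | 32.50 | -147544.50 | -57427.50
Σ | 17733.00 |  |  | 1119955.50 | 1405072.50
x_c = 1119955.50 / 17733.00 = 63.16 cm
y_c = 1405072.50 / 17733.00 = 79.23 cm

x_c = 63.16 cm, y_c = 79.23 cm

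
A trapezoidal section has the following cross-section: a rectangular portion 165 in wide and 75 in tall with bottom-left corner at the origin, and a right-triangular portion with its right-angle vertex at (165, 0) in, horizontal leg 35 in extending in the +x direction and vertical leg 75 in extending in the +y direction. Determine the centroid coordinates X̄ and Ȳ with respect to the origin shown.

Part | A | x̄ᵢ | ȳᵢ | A·x̄ᵢ | A·ȳᵢ
rectangular portion | 12375.00 | 82.50 | 37.50 | 1020937.50 | 464062.50
triangular portion | 1312.50 | 176.67 | 25.00 | 231875.00 | 32812.50
Σ | 13687.50 |  |  | 1252812.50 | 496875.00
X̄ = 1252812.50 / 13687.50 = 91.53 in
Ȳ = 496875.00 / 13687.50 = 36.30 in

X̄ = 91.53 in, Ȳ = 36.30 in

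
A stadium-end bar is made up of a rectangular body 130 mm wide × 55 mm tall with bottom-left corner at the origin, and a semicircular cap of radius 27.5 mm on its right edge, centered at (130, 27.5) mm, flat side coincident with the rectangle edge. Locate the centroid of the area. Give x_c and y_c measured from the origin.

rectangular body: A = 130 × 55 = 7150.00, centroid at (65.00, 27.50).
semicircular end: A = ½π·27.5² = 1187.91, centroid at (141.67, 27.50).
ΣA = 8337.91 mm²
ΣAx_c = (7150.00)(65.00) + (1187.91)(141.67) = 633043.50 mm³
ΣAy_c = (7150.00)(27.50) + (1187.91)(27.50) = 229292.65 mm³
x_c = 633043.50 / 8337.91 = 75.92 mm
y_c = 229292.65 / 8337.91 = 27.50 mm

x_c = 75.92 mm, y_c = 27.50 mm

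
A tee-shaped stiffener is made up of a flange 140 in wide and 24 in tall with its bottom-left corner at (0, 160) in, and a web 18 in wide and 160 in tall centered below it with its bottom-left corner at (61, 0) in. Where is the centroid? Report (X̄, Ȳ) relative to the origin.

Part | A | x̄ᵢ | ȳᵢ | A·x̄ᵢ | A·ȳᵢ
web | 2880.00 | 70.00 | 80.00 | 201600.00 | 230400.00
flange | 3360.00 | 70.00 | 172.00 | 235200.00 | 577920.00
Σ | 6240.00 |  |  | 436800.00 | 808320.00
X̄ = 436800.00 / 6240.00 = 70.00 in
Ȳ = 808320.00 / 6240.00 = 129.54 in

X̄ = 70.00 in, Ȳ = 129.54 in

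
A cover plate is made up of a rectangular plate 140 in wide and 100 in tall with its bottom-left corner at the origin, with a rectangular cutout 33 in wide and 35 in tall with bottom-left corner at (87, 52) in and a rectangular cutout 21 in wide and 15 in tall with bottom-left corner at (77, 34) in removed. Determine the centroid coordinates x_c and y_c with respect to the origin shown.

x_c = 66.47 in, y_c = 48.42 in

plate: A = 140 × 100 = 14000.00, centroid at (70.00, 50.00).
hole 1: A = −(33 × 35) = -1155.00, centroid at (103.50, 69.50).
hole 2: A = −(21 × 15) = -315.00, centroid at (87.50, 41.50).
ΣA = 12530.00 in², ΣAx_c = 832895.00 in³, ΣAy_c = 606655.00 in³.
x_c = 832895.00/12530.00 = 66.47 in; y_c = 606655.00/12530.00 = 48.42 in.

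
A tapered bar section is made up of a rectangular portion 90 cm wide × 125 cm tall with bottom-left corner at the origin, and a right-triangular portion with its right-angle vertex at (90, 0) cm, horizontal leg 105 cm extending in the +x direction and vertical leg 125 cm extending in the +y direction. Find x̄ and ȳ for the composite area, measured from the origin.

x̄ = 74.47 cm, ȳ = 54.82 cm

rectangular portion: A = 90 × 125 = 11250.00, centroid at (45.00, 62.50).
triangular portion: A = ½·105·125 = 6562.50, centroid at (125.00, 41.67).
ΣA = 17812.50 cm²
ΣAx̄ = (11250.00)(45.00) + (6562.50)(125.00) = 1326562.50 cm³
ΣAȳ = (11250.00)(62.50) + (6562.50)(41.67) = 976562.50 cm³
x̄ = 1326562.50 / 17812.50 = 74.47 cm
ȳ = 976562.50 / 17812.50 = 54.82 cm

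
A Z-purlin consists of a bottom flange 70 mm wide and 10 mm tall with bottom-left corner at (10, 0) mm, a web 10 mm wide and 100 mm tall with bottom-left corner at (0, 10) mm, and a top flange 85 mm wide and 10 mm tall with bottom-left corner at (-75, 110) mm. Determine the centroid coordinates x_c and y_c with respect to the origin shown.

x_c = 3.48 mm, y_c = 63.24 mm

bottom flange: A = 70 × 10 = 700.00, centroid at (45.00, 5.00).
web: A = 10 × 100 = 1000.00, centroid at (5.00, 60.00).
top flange: A = 85 × 10 = 850.00, centroid at (-32.50, 115.00).
ΣA = 2550.00 mm², ΣAx_c = 8875.00 mm³, ΣAy_c = 161250.00 mm³.
x_c = 8875.00/2550.00 = 3.48 mm; y_c = 161250.00/2550.00 = 63.24 mm.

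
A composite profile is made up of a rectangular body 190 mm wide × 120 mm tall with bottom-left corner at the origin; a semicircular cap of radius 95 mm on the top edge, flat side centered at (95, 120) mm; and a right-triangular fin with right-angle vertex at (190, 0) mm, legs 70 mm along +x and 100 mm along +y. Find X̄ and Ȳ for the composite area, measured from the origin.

X̄ = 105.23 mm, Ȳ = 92.83 mm

Part | A | x̄ᵢ | ȳᵢ | A·x̄ᵢ | A·ȳᵢ
rectangular body | 22800.00 | 95.00 | 60.00 | 2166000.00 | 1368000.00
semicircular top | 14176.44 | 95.00 | 160.32 | 1346761.50 | 2272755.76
triangular fin | 3500.00 | 213.33 | 33.33 | 746666.67 | 116666.67
Σ | 40476.44 |  |  | 4259428.17 | 3757422.42
X̄ = 4259428.17 / 40476.44 = 105.23 mm
Ȳ = 3757422.42 / 40476.44 = 92.83 mm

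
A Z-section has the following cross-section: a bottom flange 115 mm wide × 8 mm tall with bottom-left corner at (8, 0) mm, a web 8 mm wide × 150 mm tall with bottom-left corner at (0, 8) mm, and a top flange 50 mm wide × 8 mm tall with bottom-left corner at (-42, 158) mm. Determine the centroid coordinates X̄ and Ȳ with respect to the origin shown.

X̄ = 23.12 mm, Ȳ = 66.70 mm

bottom flange: A = 115 × 8 = 920.00, centroid at (65.50, 4.00).
web: A = 8 × 150 = 1200.00, centroid at (4.00, 83.00).
top flange: A = 50 × 8 = 400.00, centroid at (-17.00, 162.00).
ΣA = 2520.00 mm²
ΣAX̄ = (920.00)(65.50) + (1200.00)(4.00) + (400.00)(-17.00) = 58260.00 mm³
ΣAȲ = (920.00)(4.00) + (1200.00)(83.00) + (400.00)(162.00) = 168080.00 mm³
X̄ = 58260.00 / 2520.00 = 23.12 mm
Ȳ = 168080.00 / 2520.00 = 66.70 mm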